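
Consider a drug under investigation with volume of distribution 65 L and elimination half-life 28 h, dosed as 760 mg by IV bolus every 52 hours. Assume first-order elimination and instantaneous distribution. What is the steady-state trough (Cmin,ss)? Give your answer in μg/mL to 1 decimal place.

τ/t½ = 52/28 ≈ 1.8571, so fraction remaining f = (1/2)^(52/28) ≈ 0.2760.
Accumulation ratio R = 1/(1 − f) ≈ 1/0.7240 ≈ 1.3812.
Each bolus raises the concentration by D/Vd = 760/65 ≈ 11.692 μg/mL.
Steady-state peak Cmax,ss = C₀·R ≈ 11.692 × 1.3812 ≈ 16.149 μg/mL.
Steady-state trough Cmin,ss = Cmax,ss·f ≈ 16.149 × 0.2760 ≈ 4.457 μg/mL.

4.5 μg/mL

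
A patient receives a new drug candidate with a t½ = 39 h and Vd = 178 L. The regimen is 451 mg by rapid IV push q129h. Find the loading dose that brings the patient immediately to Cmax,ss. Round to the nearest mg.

502 mg

f = (1/2)^(129/39) ≈ 0.100992; accumulation ratio R = 1/(1−f) ≈ 1.11234.
Loading dose to hit Cmax,ss on first dose: D_load = D_maint·R ≈ 451 × 1.11234 ≈ 501.67 mg.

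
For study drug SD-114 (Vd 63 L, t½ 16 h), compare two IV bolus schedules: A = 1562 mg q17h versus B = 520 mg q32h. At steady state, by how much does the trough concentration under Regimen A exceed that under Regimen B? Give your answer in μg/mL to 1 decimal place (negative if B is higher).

20.0 μg/mL

Regimen A: f = (1/2)^(17/16) ≈ 0.4788; Cmin,ss = (1562/63)·f/(1−f) ≈ 22.777 μg/mL.
Regimen B: f = (1/2)^(32/16) ≈ 0.2500; Cmin,ss = (520/63)·f/(1−f) ≈ 2.751 μg/mL.
Difference ≈ 22.777 − 2.751 ≈ 20.026 μg/mL.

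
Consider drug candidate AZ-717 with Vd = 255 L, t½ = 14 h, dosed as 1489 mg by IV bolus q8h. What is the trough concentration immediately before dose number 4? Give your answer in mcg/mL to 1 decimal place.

f = (1/2)^(τ/t½) = (1/2)^(8/14) ≈ 0.6730.
C₀ = D/Vd = 1489/255 ≈ 5.839 mcg/mL.
Before the 4th dose, 3 doses have been given. Superposition: Cmin = C₀·(f + f² + … + f^3).
≈ 5.839 × (0.6730 + 0.4529 + 0.3048) ≈ 5.839 × 1.4307 ≈ 8.354 mcg/mL.

8.4 mcg/mL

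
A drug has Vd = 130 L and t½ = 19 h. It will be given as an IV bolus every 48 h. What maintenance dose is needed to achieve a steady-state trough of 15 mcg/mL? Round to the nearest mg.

τ/t½ = 48/19 ≈ 2.5263, so f = (1/2)^(48/19) ≈ 0.173581.
Cmin,ss = (D/Vd)·f/(1−f), so D = Cmin,ss·Vd·(1−f)/f.
D = 15 × 130 × (1−f)/f ≈ 15 × 130 × 4.76100 ≈ 9283.95 mg.

9284 mg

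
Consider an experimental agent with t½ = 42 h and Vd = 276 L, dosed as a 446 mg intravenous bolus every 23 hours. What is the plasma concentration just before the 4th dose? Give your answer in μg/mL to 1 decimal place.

2.4 μg/mL

f = (1/2)^(τ/t½) = (1/2)^(23/42) ≈ 0.6841.
C₀ = D/Vd = 446/276 ≈ 1.616 μg/mL.
Before the 4th dose, 3 doses have been given. Superposition: Cmin = C₀·(f + f² + … + f^3).
≈ 1.616 × (0.6841 + 0.4680 + 0.3202) ≈ 1.616 × 1.4723 ≈ 2.379 μg/mL.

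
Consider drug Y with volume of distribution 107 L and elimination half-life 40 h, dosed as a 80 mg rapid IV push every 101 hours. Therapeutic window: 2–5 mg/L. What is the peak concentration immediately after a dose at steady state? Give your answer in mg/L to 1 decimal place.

0.9 mg/L

Over one 101-h interval, 101/40 ≈ 2.525 half-lives elapse, leaving f ≈ 0.1737 of each dose.
Accumulation ratio R = 1/(1 − f) ≈ 1/0.8263 ≈ 1.2102.
Each bolus raises the concentration by D/Vd = 80/107 ≈ 0.748 mg/L.
Cmax,ss = C₀/(1 − f) ≈ 0.748/0.8263 ≈ 0.905 mg/L.
Peak 0.9 mg/L vs MTC 5 mg/L: below toxic threshold.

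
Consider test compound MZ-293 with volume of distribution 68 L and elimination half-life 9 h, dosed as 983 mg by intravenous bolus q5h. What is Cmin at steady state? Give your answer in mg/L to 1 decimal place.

τ/t½ = 5/9 ≈ 0.55556, so fraction remaining f = (1/2)^(5/9) ≈ 0.6804.
Each bolus raises the concentration by D/Vd = 983/68 ≈ 14.456 mg/L.
Steady-state trough Cmin,ss = C₀·f/(1−f) ≈ 14.456 × 0.6804/0.3196 ≈ 30.776 mg/L.

30.8 mg/L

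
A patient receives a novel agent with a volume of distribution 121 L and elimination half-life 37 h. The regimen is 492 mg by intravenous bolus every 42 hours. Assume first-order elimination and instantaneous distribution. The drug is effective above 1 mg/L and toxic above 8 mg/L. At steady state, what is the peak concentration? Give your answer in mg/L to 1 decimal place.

7.5 mg/L

τ/t½ = 42/37 ≈ 1.1351, so fraction remaining f = (1/2)^(42/37) ≈ 0.4553.
Accumulation ratio R = 1/(1 − f) ≈ 1/0.5447 ≈ 1.8359.
Each bolus raises the concentration by D/Vd = 492/121 ≈ 4.066 mg/L.
Steady-state peak Cmax,ss = C₀·R ≈ 4.066 × 1.8359 ≈ 7.465 mg/L.
Peak 7.5 mg/L vs MTC 8 mg/L: below toxic threshold.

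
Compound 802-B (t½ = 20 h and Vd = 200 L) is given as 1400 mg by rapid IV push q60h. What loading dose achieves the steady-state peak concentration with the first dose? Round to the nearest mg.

f = (1/2)^(60/20) ≈ 0.125000; accumulation ratio R = 1/(1−f) ≈ 1.14286.
Loading dose to hit Cmax,ss on first dose: D_load = D_maint·R ≈ 1400 × 1.14286 ≈ 1600.00 mg.

1600 mg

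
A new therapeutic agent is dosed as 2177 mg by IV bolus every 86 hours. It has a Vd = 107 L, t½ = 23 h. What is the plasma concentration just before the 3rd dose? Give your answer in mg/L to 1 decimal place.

f = (1/2)^(τ/t½) = (1/2)^(86/23) ≈ 0.0749.
C₀ = D/Vd = 2177/107 ≈ 20.346 mg/L.
Before the 3rd dose, 2 doses have been given. Superposition: Cmin = C₀·(f + f²).
≈ 20.346 × (0.0749 + 0.0056) ≈ 20.346 × 0.0805 ≈ 1.638 mg/L.

1.6 mg/L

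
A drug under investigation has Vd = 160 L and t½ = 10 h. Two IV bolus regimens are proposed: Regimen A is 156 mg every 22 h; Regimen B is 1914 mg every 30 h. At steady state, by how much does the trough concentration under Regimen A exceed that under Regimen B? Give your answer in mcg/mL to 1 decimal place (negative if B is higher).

Regimen A: f = (1/2)^(22/10) ≈ 0.2176; Cmin,ss = (156/160)·f/(1−f) ≈ 0.271 mcg/mL.
Regimen B: f = (1/2)^(30/10) ≈ 0.1250; Cmin,ss = (1914/160)·f/(1−f) ≈ 1.709 mcg/mL.
Difference ≈ 0.271 − 1.709 ≈ -1.438 mcg/mL.

-1.4 mcg/mL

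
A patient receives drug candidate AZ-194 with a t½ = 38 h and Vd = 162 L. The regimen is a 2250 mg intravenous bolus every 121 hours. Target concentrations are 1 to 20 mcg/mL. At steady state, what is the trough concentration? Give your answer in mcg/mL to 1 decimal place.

k = ln2/t½ = ln2/38 ≈ 0.018241 h⁻¹; fraction remaining f = e^(−kτ) = e^(−0.018241×121) ≈ 0.1100.
At steady state, accumulation factor R = 1/(1 − e^(−kτ)) ≈ 1.1236.
Each bolus raises the concentration by D/Vd = 2250/162 ≈ 13.889 mcg/mL.
Cmax,ss = C₀/(1 − f) ≈ 13.889/0.8900 ≈ 15.606 mcg/mL.
One interval later, Cmin,ss = Cmax,ss·e^(−kτ) ≈ 15.606 × 0.1100 ≈ 1.717 mcg/mL.
Trough 1.7 mcg/mL vs MEC 1 mcg/mL: adequate.

1.7 mcg/mL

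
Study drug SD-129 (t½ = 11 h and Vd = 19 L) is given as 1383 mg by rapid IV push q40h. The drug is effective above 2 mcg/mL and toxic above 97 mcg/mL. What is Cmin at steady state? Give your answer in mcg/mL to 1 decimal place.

τ/t½ = 40/11 ≈ 3.6364, so fraction remaining f = (1/2)^(40/11) ≈ 0.0804.
Each bolus raises the concentration by D/Vd = 1383/19 ≈ 72.789 mcg/mL.
Steady-state trough Cmin,ss = C₀·f/(1−f) ≈ 72.789 × 0.0804/0.9196 ≈ 6.364 mcg/mL.
Trough 6.4 mcg/mL vs MEC 2 mcg/mL: adequate.

6.4 mcg/mL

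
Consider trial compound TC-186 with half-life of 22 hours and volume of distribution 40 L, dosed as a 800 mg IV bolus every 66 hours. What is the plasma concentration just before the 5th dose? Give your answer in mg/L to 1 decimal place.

2.9 mg/L

f = (1/2)^(τ/t½) = (1/2)^(66/22) ≈ 0.1250.
C₀ = D/Vd = 800/40 ≈ 20.000 mg/L.
Before the 5th dose, 4 doses have been given. Superposition: Cmin = C₀·(f + f² + … + f^4).
≈ 20.000 × (0.1250 + 0.0156 + 0.0020 + 0.0002) ≈ 20.000 × 0.1428 ≈ 2.856 mg/L.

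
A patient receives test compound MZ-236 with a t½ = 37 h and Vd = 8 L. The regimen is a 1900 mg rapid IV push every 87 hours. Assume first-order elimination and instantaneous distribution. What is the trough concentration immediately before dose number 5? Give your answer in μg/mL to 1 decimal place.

57.8 μg/mL

f = (1/2)^(τ/t½) = (1/2)^(87/37) ≈ 0.1960.
C₀ = D/Vd = 1900/8 ≈ 237.500 μg/mL.
Before the 5th dose, 4 doses have been given. Superposition: Cmin = C₀·(f + f² + … + f^4).
≈ 237.500 × (0.1960 + 0.0384 + 0.0075 + 0.0015) ≈ 237.500 × 0.2434 ≈ 57.808 μg/mL.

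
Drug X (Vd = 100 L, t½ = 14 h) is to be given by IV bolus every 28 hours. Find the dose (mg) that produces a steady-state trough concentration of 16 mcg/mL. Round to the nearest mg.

4800 mg

τ/t½ = 28/14 ≈ 2, so f = (1/2)^(28/14) ≈ 0.250000.
Cmin,ss = (D/Vd)·f/(1−f), so D = Cmin,ss·Vd·(1−f)/f.
D = 16 × 100 × (1−f)/f ≈ 16 × 100 × 3.00000 ≈ 4800.00 mg.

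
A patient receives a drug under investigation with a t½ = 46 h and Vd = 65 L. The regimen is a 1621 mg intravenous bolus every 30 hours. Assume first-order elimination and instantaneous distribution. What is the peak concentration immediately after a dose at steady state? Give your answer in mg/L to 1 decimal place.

τ/t½ = 30/46 ≈ 0.65217, so fraction remaining f = (1/2)^(30/46) ≈ 0.6363.
Accumulation ratio R = 1/(1 − f) ≈ 1/0.3637 ≈ 2.7495.
Single-dose peak C₀ = D/Vd = 1621/65 ≈ 24.938 mg/L.
Steady-state peak Cmax,ss = C₀·R ≈ 24.938 × 2.7495 ≈ 68.567 mg/L.

68.6 mg/L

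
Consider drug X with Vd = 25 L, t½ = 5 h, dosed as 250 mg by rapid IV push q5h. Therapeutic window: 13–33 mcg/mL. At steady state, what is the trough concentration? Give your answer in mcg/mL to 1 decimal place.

τ = 5 h = 1 half-life, so f = (1/2)^1 = 0.5.
Accumulation ratio R = 1/(1 − f) = 1/0.5 = 2/1.
Single-dose peak C₀ = D/Vd = 250/25 = 10 mcg/mL.
Steady-state peak Cmax,ss = C₀·R = 10 × 2/1 ≈ 20.000 mcg/mL.
Steady-state trough Cmin,ss = Cmax,ss·f ≈ 20.000 × 0.5 ≈ 10.000 mcg/mL.
Trough 10.0 mcg/mL vs MEC 13 mcg/mL: subtherapeutic.

10.0 mcg/mL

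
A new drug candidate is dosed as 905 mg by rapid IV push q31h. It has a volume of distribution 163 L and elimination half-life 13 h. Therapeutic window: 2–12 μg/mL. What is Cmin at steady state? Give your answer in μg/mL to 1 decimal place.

Over one 31-h interval, 31/13 ≈ 2.3846 half-lives elapse, leaving f ≈ 0.1915 of each dose.
Accumulation ratio R = 1/(1 − f) ≈ 1/0.8085 ≈ 1.2369.
Each bolus raises the concentration by D/Vd = 905/163 ≈ 5.552 μg/mL.
Steady-state peak Cmax,ss = C₀·R ≈ 5.552 × 1.2369 ≈ 6.867 μg/mL.
Steady-state trough Cmin,ss = Cmax,ss·f ≈ 6.867 × 0.1915 ≈ 1.315 μg/mL.
Trough 1.3 μg/mL vs MEC 2 μg/mL: subtherapeutic.

1.3 μg/mL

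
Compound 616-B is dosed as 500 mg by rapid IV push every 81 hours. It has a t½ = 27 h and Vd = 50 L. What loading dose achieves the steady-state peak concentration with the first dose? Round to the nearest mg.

f = (1/2)^(81/27) ≈ 0.125000; accumulation ratio R = 1/(1−f) ≈ 1.14286.
Loading dose to hit Cmax,ss on first dose: D_load = D_maint·R ≈ 500 × 1.14286 ≈ 571.43 mg.

571 mg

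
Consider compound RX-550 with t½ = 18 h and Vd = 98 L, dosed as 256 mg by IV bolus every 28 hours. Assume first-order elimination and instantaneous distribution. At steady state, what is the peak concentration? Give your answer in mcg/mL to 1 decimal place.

k = ln2/t½ = ln2/18 ≈ 0.038508 h⁻¹; fraction remaining f = e^(−kτ) = e^(−0.038508×28) ≈ 0.3402.
Accumulation ratio R = 1/(1 − f) ≈ 1/0.6598 ≈ 1.5156.
Single-dose peak C₀ = D/Vd = 256/98 ≈ 2.612 mcg/mL.
Steady-state peak Cmax,ss = C₀·R ≈ 2.612 × 1.5156 ≈ 3.959 mcg/mL.

4.0 mcg/mL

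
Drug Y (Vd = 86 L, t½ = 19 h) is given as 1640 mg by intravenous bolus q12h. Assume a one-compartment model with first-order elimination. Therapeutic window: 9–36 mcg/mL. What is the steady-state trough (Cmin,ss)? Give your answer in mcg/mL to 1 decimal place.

34.7 mcg/mL

Over one 12-h interval, 12/19 ≈ 0.63158 half-lives elapse, leaving f ≈ 0.6455 of each dose.
Each bolus raises the concentration by D/Vd = 1640/86 ≈ 19.070 mcg/mL.
Steady-state trough Cmin,ss = C₀·f/(1−f) ≈ 19.070 × 0.6455/0.3545 ≈ 34.724 mcg/mL.
Trough 34.7 mcg/mL vs MEC 9 mcg/mL: adequate.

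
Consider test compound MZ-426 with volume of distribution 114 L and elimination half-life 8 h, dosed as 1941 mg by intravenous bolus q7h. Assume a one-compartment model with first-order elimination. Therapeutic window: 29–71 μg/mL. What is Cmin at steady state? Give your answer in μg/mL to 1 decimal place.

k = ln2/t½ = ln2/8 ≈ 0.086643 h⁻¹; fraction remaining f = e^(−kτ) = e^(−0.086643×7) ≈ 0.5453.
Accumulation ratio R = 1/(1 − f) ≈ 1/0.4547 ≈ 2.1993.
Single-dose peak C₀ = D/Vd = 1941/114 ≈ 17.026 μg/mL.
Cmax,ss = C₀/(1 − f) ≈ 17.026/0.4547 ≈ 37.444 μg/mL.
One interval later, Cmin,ss = Cmax,ss·e^(−kτ) ≈ 37.444 × 0.5453 ≈ 20.418 μg/mL.
Trough 20.4 μg/mL vs MEC 29 μg/mL: subtherapeutic.

20.4 μg/mL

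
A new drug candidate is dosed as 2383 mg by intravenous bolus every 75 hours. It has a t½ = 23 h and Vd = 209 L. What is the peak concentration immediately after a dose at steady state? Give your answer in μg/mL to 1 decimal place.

12.7 μg/mL

Over one 75-h interval, 75/23 ≈ 3.2609 half-lives elapse, leaving f ≈ 0.1043 of each dose.
Accumulation ratio R = 1/(1 − f) ≈ 1/0.8957 ≈ 1.1164.
Single-dose peak C₀ = D/Vd = 2383/209 ≈ 11.402 μg/mL.
Cmax,ss = C₀/(1 − f) ≈ 11.402/0.8957 ≈ 12.730 μg/mL.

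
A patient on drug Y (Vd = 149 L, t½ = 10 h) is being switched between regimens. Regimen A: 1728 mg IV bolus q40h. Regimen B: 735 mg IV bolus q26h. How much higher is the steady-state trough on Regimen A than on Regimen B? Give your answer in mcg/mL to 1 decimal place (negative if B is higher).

-0.2 mcg/mL

Regimen A: f = (1/2)^(40/10) ≈ 0.0625; Cmin,ss = (1728/149)·f/(1−f) ≈ 0.773 mcg/mL.
Regimen B: f = (1/2)^(26/10) ≈ 0.1649; Cmin,ss = (735/149)·f/(1−f) ≈ 0.974 mcg/mL.
Difference ≈ 0.773 − 0.974 ≈ -0.201 mcg/mL.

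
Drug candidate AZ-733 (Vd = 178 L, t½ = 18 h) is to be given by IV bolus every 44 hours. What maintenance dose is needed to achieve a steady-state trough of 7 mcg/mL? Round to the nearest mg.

τ/t½ = 44/18 ≈ 2.4444, so f = (1/2)^(44/18) ≈ 0.183717.
Cmin,ss = (D/Vd)·f/(1−f), so D = Cmin,ss·Vd·(1−f)/f.
D = 7 × 178 × (1−f)/f ≈ 7 × 178 × 4.44315 ≈ 5536.16 mg.

5536 mg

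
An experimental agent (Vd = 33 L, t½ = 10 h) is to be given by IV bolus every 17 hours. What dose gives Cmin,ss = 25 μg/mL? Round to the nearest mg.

1855 mg

τ/t½ = 17/10 ≈ 1.7, so f = (1/2)^(17/10) ≈ 0.307786.
Cmin,ss = (D/Vd)·f/(1−f), so D = Cmin,ss·Vd·(1−f)/f.
D = 25 × 33 × (1−f)/f ≈ 25 × 33 × 2.24901 ≈ 1855.43 mg.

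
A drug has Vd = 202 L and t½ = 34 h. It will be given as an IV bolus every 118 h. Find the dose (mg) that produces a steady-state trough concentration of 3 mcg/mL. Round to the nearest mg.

τ/t½ = 118/34 ≈ 3.4706, so f = (1/2)^(118/34) ≈ 0.090209.
Cmin,ss = (D/Vd)·f/(1−f), so D = Cmin,ss·Vd·(1−f)/f.
D = 3 × 202 × (1−f)/f ≈ 3 × 202 × 10.08537 ≈ 6111.73 mg.

6112 mg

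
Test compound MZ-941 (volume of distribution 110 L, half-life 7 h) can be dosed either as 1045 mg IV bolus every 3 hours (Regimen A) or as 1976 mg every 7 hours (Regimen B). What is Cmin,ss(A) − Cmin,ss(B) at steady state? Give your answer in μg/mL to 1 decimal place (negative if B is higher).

Regimen A: f = (1/2)^(3/7) ≈ 0.7430; Cmin,ss = (1045/110)·f/(1−f) ≈ 27.465 μg/mL.
Regimen B: f = (1/2)^(7/7) ≈ 0.5000; Cmin,ss = (1976/110)·f/(1−f) ≈ 17.964 μg/mL.
Difference ≈ 27.465 − 17.964 ≈ 9.501 μg/mL.

9.5 μg/mL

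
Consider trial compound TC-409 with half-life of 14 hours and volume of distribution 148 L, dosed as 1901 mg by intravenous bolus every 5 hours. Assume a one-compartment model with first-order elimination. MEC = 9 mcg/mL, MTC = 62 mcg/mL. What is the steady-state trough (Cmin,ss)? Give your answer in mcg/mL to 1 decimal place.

k = ln2/t½ = ln2/14 ≈ 0.049511 h⁻¹; fraction remaining f = e^(−kτ) = e^(−0.049511×5) ≈ 0.7807.
Accumulation ratio R = 1/(1 − f) ≈ 1/0.2193 ≈ 4.5600.
Single-dose peak C₀ = D/Vd = 1901/148 ≈ 12.845 mcg/mL.
Cmax,ss = C₀/(1 − f) ≈ 12.845/0.2193 ≈ 58.573 mcg/mL.
One interval later, Cmin,ss = Cmax,ss·e^(−kτ) ≈ 58.573 × 0.7807 ≈ 45.728 mcg/mL.
Trough 45.7 mcg/mL vs MEC 9 mcg/mL: adequate.

45.7 mcg/mL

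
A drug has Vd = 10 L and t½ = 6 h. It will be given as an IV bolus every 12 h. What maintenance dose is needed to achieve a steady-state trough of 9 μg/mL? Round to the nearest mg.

τ/t½ = 12/6 ≈ 2, so f = (1/2)^(12/6) ≈ 0.250000.
Cmin,ss = (D/Vd)·f/(1−f), so D = Cmin,ss·Vd·(1−f)/f.
D = 9 × 10 × (1−f)/f ≈ 9 × 10 × 3.00000 ≈ 270.00 mg.

270 mg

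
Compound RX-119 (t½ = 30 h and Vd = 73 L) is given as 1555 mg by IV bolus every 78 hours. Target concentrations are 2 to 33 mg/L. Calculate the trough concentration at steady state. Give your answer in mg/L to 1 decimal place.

τ/t½ = 78/30 ≈ 2.6, so fraction remaining f = (1/2)^(78/30) ≈ 0.1649.
Each bolus raises the concentration by D/Vd = 1555/73 ≈ 21.301 mg/L.
Steady-state trough Cmin,ss = C₀·f/(1−f) ≈ 21.301 × 0.1649/0.8351 ≈ 4.206 mg/L.
Trough 4.2 mg/L vs MEC 2 mg/L: adequate.

4.2 mg/L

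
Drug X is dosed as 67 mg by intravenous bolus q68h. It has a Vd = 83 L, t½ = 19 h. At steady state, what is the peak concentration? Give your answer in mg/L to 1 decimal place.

0.9 mg/L

τ/t½ = 68/19 ≈ 3.5789, so fraction remaining f = (1/2)^(68/19) ≈ 0.0837.
Accumulation ratio R = 1/(1 − f) ≈ 1/0.9163 ≈ 1.0913.
Single-dose peak C₀ = D/Vd = 67/83 ≈ 0.807 mg/L.
Cmax,ss = C₀/(1 − f) ≈ 0.807/0.9163 ≈ 0.881 mg/L.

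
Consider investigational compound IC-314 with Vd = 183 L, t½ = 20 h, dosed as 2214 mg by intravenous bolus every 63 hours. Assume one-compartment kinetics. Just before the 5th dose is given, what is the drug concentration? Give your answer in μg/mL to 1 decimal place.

1.5 μg/mL

f = (1/2)^(τ/t½) = (1/2)^(63/20) ≈ 0.1127.
C₀ = D/Vd = 2214/183 ≈ 12.098 μg/mL.
Before the 5th dose, 4 doses have been given. Superposition: Cmin = C₀·(f + f² + … + f^4).
≈ 12.098 × (0.1127 + 0.0127 + 0.0014 + 0.0002) ≈ 12.098 × 0.1270 ≈ 1.536 μg/mL.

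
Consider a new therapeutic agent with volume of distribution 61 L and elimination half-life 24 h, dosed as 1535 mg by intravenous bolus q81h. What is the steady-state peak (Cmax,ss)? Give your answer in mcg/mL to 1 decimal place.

27.8 mcg/mL

k = ln2/t½ = ln2/24 ≈ 0.028881 h⁻¹; fraction remaining f = e^(−kτ) = e^(−0.028881×81) ≈ 0.0964.
At steady state, accumulation factor R = 1/(1 − e^(−kτ)) ≈ 1.1067.
Single-dose peak C₀ = D/Vd = 1535/61 ≈ 25.164 mcg/mL.
Cmax,ss = C₀/(1 − f) ≈ 25.164/0.9036 ≈ 27.849 mcg/mL.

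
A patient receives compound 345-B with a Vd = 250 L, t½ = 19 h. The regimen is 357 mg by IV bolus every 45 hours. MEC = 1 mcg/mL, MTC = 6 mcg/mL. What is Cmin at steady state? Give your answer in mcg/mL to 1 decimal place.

Over one 45-h interval, 45/19 ≈ 2.3684 half-lives elapse, leaving f ≈ 0.1937 of each dose.
At steady state, accumulation factor R = 1/(1 − e^(−kτ)) ≈ 1.2402.
Each bolus raises the concentration by D/Vd = 357/250 ≈ 1.428 mcg/mL.
Cmax,ss = C₀/(1 − f) ≈ 1.428/0.8063 ≈ 1.771 mcg/mL.
One interval later, Cmin,ss = Cmax,ss·e^(−kτ) ≈ 1.771 × 0.1937 ≈ 0.343 mcg/mL.
Trough 0.3 mcg/mL vs MEC 1 mcg/mL: subtherapeutic.

0.3 mcg/mL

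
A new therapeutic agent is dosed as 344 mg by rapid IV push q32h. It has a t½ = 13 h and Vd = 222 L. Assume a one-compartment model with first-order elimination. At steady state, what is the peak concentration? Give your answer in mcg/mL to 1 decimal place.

τ/t½ = 32/13 ≈ 2.4615, so fraction remaining f = (1/2)^(32/13) ≈ 0.1816.
Accumulation ratio R = 1/(1 − f) ≈ 1/0.8184 ≈ 1.2219.
Each bolus raises the concentration by D/Vd = 344/222 ≈ 1.550 mcg/mL.
Steady-state peak Cmax,ss = C₀·R ≈ 1.550 × 1.2219 ≈ 1.894 mcg/mL.

1.9 mcg/mL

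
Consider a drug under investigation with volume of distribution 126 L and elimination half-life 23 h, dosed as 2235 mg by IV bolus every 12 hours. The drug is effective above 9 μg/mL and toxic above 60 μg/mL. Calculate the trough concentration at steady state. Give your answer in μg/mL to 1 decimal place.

40.7 μg/mL

k = ln2/t½ = ln2/23 ≈ 0.030137 h⁻¹; fraction remaining f = e^(−kτ) = e^(−0.030137×12) ≈ 0.6965.
At steady state, accumulation factor R = 1/(1 − e^(−kτ)) ≈ 3.2949.
Single-dose peak C₀ = D/Vd = 2235/126 ≈ 17.738 μg/mL.
Cmax,ss = C₀/(1 − f) ≈ 17.738/0.3035 ≈ 58.445 μg/mL.
Steady-state trough Cmin,ss = Cmax,ss·f ≈ 58.445 × 0.6965 ≈ 40.707 μg/mL.
Trough 40.7 μg/mL vs MEC 9 μg/mL: adequate.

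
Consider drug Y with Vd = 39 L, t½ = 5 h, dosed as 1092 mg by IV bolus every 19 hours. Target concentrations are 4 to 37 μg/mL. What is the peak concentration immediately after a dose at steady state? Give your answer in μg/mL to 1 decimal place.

τ/t½ = 19/5 ≈ 3.8, so fraction remaining f = (1/2)^(19/5) ≈ 0.0718.
At steady state, accumulation factor R = 1/(1 − e^(−kτ)) ≈ 1.0774.
Each bolus raises the concentration by D/Vd = 1092/39 ≈ 28.000 μg/mL.
Cmax,ss = C₀/(1 − f) ≈ 28.000/0.9282 ≈ 30.166 μg/mL.
Peak 30.2 μg/mL vs MTC 37 μg/mL: below toxic threshold.

30.2 μg/mL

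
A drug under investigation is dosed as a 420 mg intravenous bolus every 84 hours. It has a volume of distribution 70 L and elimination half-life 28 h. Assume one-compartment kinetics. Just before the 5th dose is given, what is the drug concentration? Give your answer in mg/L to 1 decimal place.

f = (1/2)^(τ/t½) = (1/2)^(84/28) ≈ 0.1250.
C₀ = D/Vd = 420/70 ≈ 6.000 mg/L.
Before the 5th dose, 4 doses have been given. Superposition: Cmin = C₀·(f + f² + … + f^4).
≈ 6.000 × (0.1250 + 0.0156 + 0.0020 + 0.0002) ≈ 6.000 × 0.1428 ≈ 0.857 mg/L.

0.9 mg/L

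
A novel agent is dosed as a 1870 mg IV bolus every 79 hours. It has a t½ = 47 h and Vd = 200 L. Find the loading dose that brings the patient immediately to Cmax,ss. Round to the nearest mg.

f = (1/2)^(79/47) ≈ 0.311899; accumulation ratio R = 1/(1−f) ≈ 1.45328.
Loading dose to hit Cmax,ss on first dose: D_load = D_maint·R ≈ 1870 × 1.45328 ≈ 2717.63 mg.

2718 mg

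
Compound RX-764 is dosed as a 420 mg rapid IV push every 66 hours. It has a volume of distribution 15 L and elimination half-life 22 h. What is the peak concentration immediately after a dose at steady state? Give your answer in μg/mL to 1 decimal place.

The dosing interval is 3 half-lives, so f = 2^(−3) = 0.125.
At steady state, R = 1/(1 − 0.125) = 8/7.
Single-dose peak C₀ = D/Vd = 420/15 = 28 μg/mL.
Steady-state peak Cmax,ss = C₀·R = 28 × 8/7 ≈ 32.000 μg/mL.

32.0 μg/mL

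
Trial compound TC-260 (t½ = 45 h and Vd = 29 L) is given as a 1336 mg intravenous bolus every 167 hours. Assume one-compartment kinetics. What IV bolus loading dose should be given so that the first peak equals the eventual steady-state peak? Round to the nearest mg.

f = (1/2)^(167/45) ≈ 0.076356; accumulation ratio R = 1/(1−f) ≈ 1.08267.
Loading dose to hit Cmax,ss on first dose: D_load = D_maint·R ≈ 1336 × 1.08267 ≈ 1446.45 mg.

1446 mg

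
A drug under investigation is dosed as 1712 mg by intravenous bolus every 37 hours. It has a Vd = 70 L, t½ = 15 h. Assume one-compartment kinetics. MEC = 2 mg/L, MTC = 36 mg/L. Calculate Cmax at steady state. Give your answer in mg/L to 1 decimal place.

29.9 mg/L

Over one 37-h interval, 37/15 ≈ 2.4667 half-lives elapse, leaving f ≈ 0.1809 of each dose.
Accumulation ratio R = 1/(1 − f) ≈ 1/0.8191 ≈ 1.2209.
Single-dose peak C₀ = D/Vd = 1712/70 ≈ 24.457 mg/L.
Steady-state peak Cmax,ss = C₀·R ≈ 24.457 × 1.2209 ≈ 29.860 mg/L.
Peak 29.9 mg/L vs MTC 36 mg/L: below toxic threshold.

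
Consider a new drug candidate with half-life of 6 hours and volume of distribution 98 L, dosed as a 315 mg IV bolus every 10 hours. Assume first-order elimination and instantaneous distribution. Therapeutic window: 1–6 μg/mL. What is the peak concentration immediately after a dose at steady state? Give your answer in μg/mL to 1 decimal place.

4.7 μg/mL

k = ln2/t½ = ln2/6 ≈ 0.115525 h⁻¹; fraction remaining f = e^(−kτ) = e^(−0.115525×10) ≈ 0.3150.
Accumulation ratio R = 1/(1 − f) ≈ 1/0.6850 ≈ 1.4599.
Each bolus raises the concentration by D/Vd = 315/98 ≈ 3.214 μg/mL.
Steady-state peak Cmax,ss = C₀·R ≈ 3.214 × 1.4599 ≈ 4.692 μg/mL.
Peak 4.7 μg/mL vs MTC 6 μg/mL: below toxic threshold.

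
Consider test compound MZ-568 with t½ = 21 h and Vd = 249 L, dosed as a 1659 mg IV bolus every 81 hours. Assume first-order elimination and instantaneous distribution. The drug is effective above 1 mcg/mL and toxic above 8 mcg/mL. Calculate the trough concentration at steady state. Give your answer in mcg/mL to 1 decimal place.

k = ln2/t½ = ln2/21 ≈ 0.033007 h⁻¹; fraction remaining f = e^(−kτ) = e^(−0.033007×81) ≈ 0.0690.
At steady state, accumulation factor R = 1/(1 − e^(−kτ)) ≈ 1.0741.
Each bolus raises the concentration by D/Vd = 1659/249 ≈ 6.663 mcg/mL.
Steady-state peak Cmax,ss = C₀·R ≈ 6.663 × 1.0741 ≈ 7.157 mcg/mL.
Steady-state trough Cmin,ss = Cmax,ss·f ≈ 7.157 × 0.0690 ≈ 0.494 mcg/mL.
Trough 0.5 mcg/mL vs MEC 1 mcg/mL: subtherapeutic.

0.5 mcg/mL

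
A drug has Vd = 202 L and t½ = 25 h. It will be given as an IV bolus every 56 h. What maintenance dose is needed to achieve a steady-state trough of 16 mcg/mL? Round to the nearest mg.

τ/t½ = 56/25 ≈ 2.24, so f = (1/2)^(56/25) ≈ 0.211686.
Cmin,ss = (D/Vd)·f/(1−f), so D = Cmin,ss·Vd·(1−f)/f.
D = 16 × 202 × (1−f)/f ≈ 16 × 202 × 3.72398 ≈ 12035.90 mg.

12036 mg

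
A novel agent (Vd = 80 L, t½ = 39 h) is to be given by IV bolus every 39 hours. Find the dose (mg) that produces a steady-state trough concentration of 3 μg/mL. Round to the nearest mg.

τ/t½ = 39/39 ≈ 1, so f = (1/2)^(39/39) ≈ 0.500000.
Cmin,ss = (D/Vd)·f/(1−f), so D = Cmin,ss·Vd·(1−f)/f.
D = 3 × 80 × (1−f)/f ≈ 3 × 80 × 1.00000 ≈ 240.00 mg.

240 mg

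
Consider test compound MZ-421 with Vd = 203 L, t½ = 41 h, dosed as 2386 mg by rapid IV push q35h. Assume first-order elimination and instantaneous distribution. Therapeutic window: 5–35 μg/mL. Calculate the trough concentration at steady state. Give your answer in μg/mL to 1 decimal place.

14.6 μg/mL

k = ln2/t½ = ln2/41 ≈ 0.016906 h⁻¹; fraction remaining f = e^(−kτ) = e^(−0.016906×35) ≈ 0.5534.
Single-dose peak C₀ = D/Vd = 2386/203 ≈ 11.754 μg/mL.
Steady-state trough Cmin,ss = C₀·f/(1−f) ≈ 11.754 × 0.5534/0.4466 ≈ 14.565 μg/mL.
Trough 14.6 μg/mL vs MEC 5 μg/mL: adequate.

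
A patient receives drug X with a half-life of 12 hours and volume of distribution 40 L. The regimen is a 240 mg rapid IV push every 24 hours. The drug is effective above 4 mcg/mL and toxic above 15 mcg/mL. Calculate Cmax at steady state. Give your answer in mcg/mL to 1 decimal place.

τ = 24 h = 2 half-lives, so f = (1/2)^2 = 0.25.
At steady state, R = 1/(1 − 0.25) = 4/3.
Single-dose peak C₀ = D/Vd = 240/40 = 6 mcg/mL.
Steady-state peak Cmax,ss = C₀·R = 6 × 4/3 ≈ 8.000 mcg/mL.
Peak 8.0 mcg/mL vs MTC 15 mcg/mL: below toxic threshold.

8.0 mcg/mL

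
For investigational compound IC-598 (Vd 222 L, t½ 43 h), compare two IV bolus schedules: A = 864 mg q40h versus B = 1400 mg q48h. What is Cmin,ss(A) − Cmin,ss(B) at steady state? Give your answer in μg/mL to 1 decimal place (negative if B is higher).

Regimen A: f = (1/2)^(40/43) ≈ 0.5248; Cmin,ss = (864/222)·f/(1−f) ≈ 4.298 μg/mL.
Regimen B: f = (1/2)^(48/43) ≈ 0.4613; Cmin,ss = (1400/222)·f/(1−f) ≈ 5.400 μg/mL.
Difference ≈ 4.298 − 5.400 ≈ -1.102 μg/mL.

-1.1 μg/mL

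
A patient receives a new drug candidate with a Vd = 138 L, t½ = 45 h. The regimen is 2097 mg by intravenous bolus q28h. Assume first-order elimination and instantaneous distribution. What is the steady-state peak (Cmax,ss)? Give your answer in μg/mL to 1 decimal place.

43.4 μg/mL

τ/t½ = 28/45 ≈ 0.62222, so fraction remaining f = (1/2)^(28/45) ≈ 0.6497.
Accumulation ratio R = 1/(1 − f) ≈ 1/0.3503 ≈ 2.8547.
Single-dose peak C₀ = D/Vd = 2097/138 ≈ 15.196 μg/mL.
Steady-state peak Cmax,ss = C₀·R ≈ 15.196 × 2.8547 ≈ 43.380 μg/mL.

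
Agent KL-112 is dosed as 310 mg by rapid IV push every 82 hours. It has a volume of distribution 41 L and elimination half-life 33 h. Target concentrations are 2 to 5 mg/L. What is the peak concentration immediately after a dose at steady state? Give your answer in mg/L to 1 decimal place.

9.2 mg/L

k = ln2/t½ = ln2/33 ≈ 0.021004 h⁻¹; fraction remaining f = e^(−kτ) = e^(−0.021004×82) ≈ 0.1786.
Accumulation ratio R = 1/(1 − f) ≈ 1/0.8214 ≈ 1.2174.
Each bolus raises the concentration by D/Vd = 310/41 ≈ 7.561 mg/L.
Steady-state peak Cmax,ss = C₀·R ≈ 7.561 × 1.2174 ≈ 9.205 mg/L.
Peak 9.2 mg/L vs MTC 5 mg/L: exceeds toxic threshold.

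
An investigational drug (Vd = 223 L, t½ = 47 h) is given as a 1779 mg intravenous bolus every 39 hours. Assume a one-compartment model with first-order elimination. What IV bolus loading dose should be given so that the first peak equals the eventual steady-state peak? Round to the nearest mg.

4067 mg

f = (1/2)^(39/47) ≈ 0.562612; accumulation ratio R = 1/(1−f) ≈ 2.28630.
Loading dose to hit Cmax,ss on first dose: D_load = D_maint·R ≈ 1779 × 2.28630 ≈ 4067.33 mg.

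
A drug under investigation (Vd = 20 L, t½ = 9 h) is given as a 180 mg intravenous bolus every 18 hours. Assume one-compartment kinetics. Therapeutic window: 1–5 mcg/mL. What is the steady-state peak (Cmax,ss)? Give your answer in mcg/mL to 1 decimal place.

τ = 18 h = 2 half-lives, so f = (1/2)^2 = 0.25.
Accumulation ratio R = 1/(1 − f) = 1/0.75 = 4/3.
Single-dose peak C₀ = D/Vd = 180/20 = 9 mcg/mL.
Steady-state peak Cmax,ss = C₀·R = 9 × 4/3 ≈ 12.000 mcg/mL.
Peak 12.0 mcg/mL vs MTC 5 mcg/mL: exceeds toxic threshold.

12.0 mcg/mL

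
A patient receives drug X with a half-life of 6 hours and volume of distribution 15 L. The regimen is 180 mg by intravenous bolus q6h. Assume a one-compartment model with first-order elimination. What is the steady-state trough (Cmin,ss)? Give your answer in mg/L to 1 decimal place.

The dosing interval is 1 half-life, so f = 2^(−1) = 0.5.
At steady state, R = 1/(1 − 0.5) = 2/1.
Single-dose peak C₀ = D/Vd = 180/15 = 12 mg/L.
Steady-state peak Cmax,ss = C₀·R = 12 × 2/1 ≈ 24.000 mg/L.
Steady-state trough Cmin,ss = Cmax,ss·f ≈ 24.000 × 0.5 ≈ 12.000 mg/L.

12.0 mg/L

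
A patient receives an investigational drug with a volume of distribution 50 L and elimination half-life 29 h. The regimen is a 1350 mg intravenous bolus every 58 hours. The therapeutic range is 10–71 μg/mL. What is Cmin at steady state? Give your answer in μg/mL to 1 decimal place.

9.0 μg/mL

τ = 58 h = 2 half-lives, so f = (1/2)^2 = 0.25.
Accumulation ratio R = 1/(1 − f) = 1/0.75 = 4/3.
Single-dose peak C₀ = D/Vd = 1350/50 = 27 μg/mL.
Steady-state peak Cmax,ss = C₀·R = 27 × 4/3 ≈ 36.000 μg/mL.
Steady-state trough Cmin,ss = Cmax,ss·f ≈ 36.000 × 0.25 ≈ 9.000 μg/mL.
Trough 9.0 μg/mL vs MEC 10 μg/mL: subtherapeutic.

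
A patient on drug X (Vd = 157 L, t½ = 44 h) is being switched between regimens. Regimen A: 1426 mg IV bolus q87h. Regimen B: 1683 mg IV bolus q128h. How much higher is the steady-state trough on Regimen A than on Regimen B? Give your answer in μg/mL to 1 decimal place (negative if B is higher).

1.4 μg/mL

Regimen A: f = (1/2)^(87/44) ≈ 0.2540; Cmin,ss = (1426/157)·f/(1−f) ≈ 3.093 μg/mL.
Regimen B: f = (1/2)^(128/44) ≈ 0.1331; Cmin,ss = (1683/157)·f/(1−f) ≈ 1.646 μg/mL.
Difference ≈ 3.093 − 1.646 ≈ 1.447 μg/mL.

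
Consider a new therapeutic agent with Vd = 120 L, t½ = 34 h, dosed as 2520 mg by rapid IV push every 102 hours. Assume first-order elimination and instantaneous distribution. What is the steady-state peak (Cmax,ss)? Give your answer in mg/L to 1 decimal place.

24.0 mg/L

The dosing interval is 3 half-lives, so f = 2^(−3) = 0.125.
Accumulation ratio R = 1/(1 − f) = 1/0.875 = 8/7.
Single-dose peak C₀ = D/Vd = 2520/120 = 21 mg/L.
Steady-state peak Cmax,ss = C₀·R = 21 × 8/7 ≈ 24.000 mg/L.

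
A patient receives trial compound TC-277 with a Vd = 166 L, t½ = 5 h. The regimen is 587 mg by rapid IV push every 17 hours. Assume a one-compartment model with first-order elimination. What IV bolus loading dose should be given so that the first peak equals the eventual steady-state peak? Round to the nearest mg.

648 mg

f = (1/2)^(17/5) ≈ 0.094732; accumulation ratio R = 1/(1−f) ≈ 1.10465.
Loading dose to hit Cmax,ss on first dose: D_load = D_maint·R ≈ 587 × 1.10465 ≈ 648.43 mg.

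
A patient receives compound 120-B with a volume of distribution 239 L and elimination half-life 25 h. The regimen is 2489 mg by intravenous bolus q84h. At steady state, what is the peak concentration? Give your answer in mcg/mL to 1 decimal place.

11.5 mcg/mL

τ/t½ = 84/25 ≈ 3.36, so fraction remaining f = (1/2)^(84/25) ≈ 0.0974.
At steady state, accumulation factor R = 1/(1 − e^(−kτ)) ≈ 1.1079.
Single-dose peak C₀ = D/Vd = 2489/239 ≈ 10.414 mcg/mL.
Steady-state peak Cmax,ss = C₀·R ≈ 10.414 × 1.1079 ≈ 11.538 mcg/mL.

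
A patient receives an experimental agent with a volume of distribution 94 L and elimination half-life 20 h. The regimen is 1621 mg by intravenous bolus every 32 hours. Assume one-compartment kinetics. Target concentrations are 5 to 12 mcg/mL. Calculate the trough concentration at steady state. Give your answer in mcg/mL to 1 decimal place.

k = ln2/t½ = ln2/20 ≈ 0.034657 h⁻¹; fraction remaining f = e^(−kτ) = e^(−0.034657×32) ≈ 0.3299.
Accumulation ratio R = 1/(1 − f) ≈ 1/0.6701 ≈ 1.4923.
Single-dose peak C₀ = D/Vd = 1621/94 ≈ 17.245 mcg/mL.
Steady-state peak Cmax,ss = C₀·R ≈ 17.245 × 1.4923 ≈ 25.735 mcg/mL.
One interval later, Cmin,ss = Cmax,ss·e^(−kτ) ≈ 25.735 × 0.3299 ≈ 8.490 mcg/mL.
Trough 8.5 mcg/mL vs MEC 5 mcg/mL: adequate.

8.5 mcg/mL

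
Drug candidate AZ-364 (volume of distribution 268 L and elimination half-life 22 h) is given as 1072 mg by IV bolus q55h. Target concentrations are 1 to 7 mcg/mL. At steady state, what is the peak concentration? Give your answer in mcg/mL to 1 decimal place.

k = ln2/t½ = ln2/22 ≈ 0.031507 h⁻¹; fraction remaining f = e^(−kτ) = e^(−0.031507×55) ≈ 0.1768.
Accumulation ratio R = 1/(1 − f) ≈ 1/0.8232 ≈ 1.2148.
Single-dose peak C₀ = D/Vd = 1072/268 ≈ 4.000 mcg/mL.
Cmax,ss = C₀/(1 − f) ≈ 4.000/0.8232 ≈ 4.859 mcg/mL.
Peak 4.9 mcg/mL vs MTC 7 mcg/mL: below toxic threshold.

4.9 mcg/mL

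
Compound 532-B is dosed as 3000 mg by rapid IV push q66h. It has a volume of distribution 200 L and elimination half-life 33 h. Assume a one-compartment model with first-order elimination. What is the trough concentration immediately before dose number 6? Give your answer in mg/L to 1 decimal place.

f = (1/2)^(τ/t½) = (1/2)^(66/33) ≈ 0.2500.
C₀ = D/Vd = 3000/200 ≈ 15.000 mg/L.
Before the 6th dose, 5 doses have been given. Superposition: Cmin = C₀·(f + f² + … + f^5).
≈ 15.000 × (0.2500 + 0.0625 + 0.0156 + 0.0039 + 0.0010) ≈ 15.000 × 0.3330 ≈ 4.995 mg/L.

5.0 mg/L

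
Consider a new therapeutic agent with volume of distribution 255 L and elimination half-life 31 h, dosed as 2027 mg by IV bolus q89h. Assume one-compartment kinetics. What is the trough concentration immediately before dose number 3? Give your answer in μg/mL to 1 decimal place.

f = (1/2)^(τ/t½) = (1/2)^(89/31) ≈ 0.1367.
C₀ = D/Vd = 2027/255 ≈ 7.949 μg/mL.
Before the 3rd dose, 2 doses have been given. Superposition: Cmin = C₀·(f + f²).
≈ 7.949 × (0.1367 + 0.0187) ≈ 7.949 × 0.1554 ≈ 1.235 μg/mL.

1.2 μg/mL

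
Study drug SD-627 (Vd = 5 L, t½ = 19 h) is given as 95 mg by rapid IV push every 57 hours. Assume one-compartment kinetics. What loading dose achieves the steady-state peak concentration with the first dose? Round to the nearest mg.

109 mg

f = (1/2)^(57/19) ≈ 0.125000; accumulation ratio R = 1/(1−f) ≈ 1.14286.
Loading dose to hit Cmax,ss on first dose: D_load = D_maint·R ≈ 95 × 1.14286 ≈ 108.57 mg.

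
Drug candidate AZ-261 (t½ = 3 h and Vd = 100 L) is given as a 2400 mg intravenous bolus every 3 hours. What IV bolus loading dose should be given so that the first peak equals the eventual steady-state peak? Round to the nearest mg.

4800 mg

f = (1/2)^(3/3) ≈ 0.500000; accumulation ratio R = 1/(1−f) ≈ 2.00000.
Loading dose to hit Cmax,ss on first dose: D_load = D_maint·R ≈ 2400 × 2.00000 ≈ 4800.00 mg.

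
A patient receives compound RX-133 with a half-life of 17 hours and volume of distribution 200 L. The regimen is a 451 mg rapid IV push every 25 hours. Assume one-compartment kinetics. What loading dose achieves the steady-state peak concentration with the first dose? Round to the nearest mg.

706 mg

f = (1/2)^(25/17) ≈ 0.360835; accumulation ratio R = 1/(1−f) ≈ 1.56454.
Loading dose to hit Cmax,ss on first dose: D_load = D_maint·R ≈ 451 × 1.56454 ≈ 705.61 mg.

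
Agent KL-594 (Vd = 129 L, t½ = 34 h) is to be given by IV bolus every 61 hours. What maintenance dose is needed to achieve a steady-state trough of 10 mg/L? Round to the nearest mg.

3184 mg

τ/t½ = 61/34 ≈ 1.7941, so f = (1/2)^(61/34) ≈ 0.288348.
Cmin,ss = (D/Vd)·f/(1−f), so D = Cmin,ss·Vd·(1−f)/f.
D = 10 × 129 × (1−f)/f ≈ 10 × 129 × 2.46803 ≈ 3183.76 mg.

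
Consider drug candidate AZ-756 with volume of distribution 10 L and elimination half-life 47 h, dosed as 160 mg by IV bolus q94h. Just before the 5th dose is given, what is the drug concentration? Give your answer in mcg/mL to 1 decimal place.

f = (1/2)^(τ/t½) = (1/2)^(94/47) ≈ 0.2500.
C₀ = D/Vd = 160/10 ≈ 16.000 mcg/mL.
Before the 5th dose, 4 doses have been given. Superposition: Cmin = C₀·(f + f² + … + f^4).
≈ 16.000 × (0.2500 + 0.0625 + 0.0156 + 0.0039) ≈ 16.000 × 0.3320 ≈ 5.312 mcg/mL.

5.3 mcg/mL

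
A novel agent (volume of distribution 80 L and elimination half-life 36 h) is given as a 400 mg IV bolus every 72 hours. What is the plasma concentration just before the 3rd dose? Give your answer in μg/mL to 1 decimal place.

1.6 μg/mL

f = (1/2)^(τ/t½) = (1/2)^(72/36) ≈ 0.2500.
C₀ = D/Vd = 400/80 ≈ 5.000 μg/mL.
Before the 3rd dose, 2 doses have been given. Superposition: Cmin = C₀·(f + f²).
≈ 5.000 × (0.2500 + 0.0625) ≈ 5.000 × 0.3125 ≈ 1.562 μg/mL.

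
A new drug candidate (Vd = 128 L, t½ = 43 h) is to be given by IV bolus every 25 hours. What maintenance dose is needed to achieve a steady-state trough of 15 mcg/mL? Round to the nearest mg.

953 mg

τ/t½ = 25/43 ≈ 0.5814, so f = (1/2)^(25/43) ≈ 0.668317.
Cmin,ss = (D/Vd)·f/(1−f), so D = Cmin,ss·Vd·(1−f)/f.
D = 15 × 128 × (1−f)/f ≈ 15 × 128 × 0.49630 ≈ 952.90 mg.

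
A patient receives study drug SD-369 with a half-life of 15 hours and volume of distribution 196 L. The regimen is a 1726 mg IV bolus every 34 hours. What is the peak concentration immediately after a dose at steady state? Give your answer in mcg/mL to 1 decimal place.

11.1 mcg/mL

Over one 34-h interval, 34/15 ≈ 2.2667 half-lives elapse, leaving f ≈ 0.2078 of each dose.
Accumulation ratio R = 1/(1 − f) ≈ 1/0.7922 ≈ 1.2623.
Single-dose peak C₀ = D/Vd = 1726/196 ≈ 8.806 mcg/mL.
Cmax,ss = C₀/(1 − f) ≈ 8.806/0.7922 ≈ 11.116 mcg/mL.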